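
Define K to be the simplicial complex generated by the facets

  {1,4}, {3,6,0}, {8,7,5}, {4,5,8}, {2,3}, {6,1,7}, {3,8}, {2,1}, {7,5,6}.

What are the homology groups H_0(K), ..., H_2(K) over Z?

Take the total order 0 < 1 < 2 < 3 < 4 < 5 < 6 < 7 < 8 on the vertex set. Then K (dimension 2) consists of the simplices:

  0-simplices (9): [0], [1], [2], [3], [4], [5], [6], [7], [8]
  1-simplices (16): [0,3], [0,6], [1,2], [1,4], [1,6], [1,7], [2,3], [3,6], [3,8], [4,5], [4,8], [5,6], [5,7], [5,8], [6,7], [7,8]
  2-simplices (5): [0,3,6], [1,6,7], [4,5,8], [5,6,7], [5,7,8]

giving chain groups C_0 ≅ Z^9, C_1 ≅ Z^16, C_2 ≅ Z^5.

Boundary ∂_1: C_1 → C_0 maps an edge to its endpoints' difference, ∂[p,q] = q − p. For instance
  ∂[2,3] = [3] − [2].
As a 9×16 matrix over Z this has rank 8, with invariant factors (1,1,1,1,1,1,1,1).

∂_2: C_2 → C_1 sends each 2-simplex [p,q,r] to [q,r] − [p,r] + [p,q]. For instance
  ∂[0,3,6] = [3,6] − [0,6] + [0,3],
  ∂[5,6,7] = [6,7] − [5,7] + [5,6].
This gives a 16×5 integer matrix of rank 5; reducing to Smith normal form yields diagonal entries (1,1,1,1,1).

From H_k ≅ ker(∂_k) / im(∂_{k+1}) we obtain:

  H_0: rank C_0 − rank ∂_1 = 9 − 8 = 1, and the invariant factors of ∂_1 are all 1, so H_0 = Z.
  H_1: rank ker ∂_1 − rank ∂_2 = (16 − 8) − 5 = 3, and the invariant factors of ∂_2 are all 1, so H_1 = Z^3.
  H_2: rank ker ∂_2 − rank ∂_3 = (5 − 5) − 0 = 0, and there is no ∂_3, so H_2 = 0.

As a check, the Euler characteristic is 9 − 16 + 5 = -2, which agrees with 1 − 3 + 0 = -2.

H_0 ≅ Z,  H_1 ≅ Z^3,  H_2 = 0.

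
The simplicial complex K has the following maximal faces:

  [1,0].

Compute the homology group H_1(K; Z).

H_1 ≅ 0.

Fix the vertex order 0 < 1 and write every simplex with vertices in increasing order. Then dim K = 1 and the simplices of K are:

  0-simplices (2): [0], [1]
  1-simplices (1): [0,1]

so the chain groups are C_0 ≅ Z^2, C_1 ≅ Z^1.

Boundary ∂_1: C_1 → C_0 is given by ∂[p,q] = [q] − [p].
The 2×1 boundary matrix has rank 1 and Smith normal form diag(1).

Computing H_k = (kernel of ∂_k) / (image of ∂_{k+1}):

  H_1: rank ker ∂_1 − rank ∂_2 = (1 − 1) − 0 = 0, and there is no ∂_2, so H_1 = 0.

(K is a triangulation of the 1-simplex.)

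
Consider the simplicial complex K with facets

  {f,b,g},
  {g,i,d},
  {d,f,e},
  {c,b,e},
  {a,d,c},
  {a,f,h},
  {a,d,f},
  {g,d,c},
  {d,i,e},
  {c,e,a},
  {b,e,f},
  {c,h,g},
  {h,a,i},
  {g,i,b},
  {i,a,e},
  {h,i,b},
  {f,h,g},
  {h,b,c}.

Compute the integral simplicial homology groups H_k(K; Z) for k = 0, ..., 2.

H_0 ≅ Z,  H_1 ≅ Z × Z/2,  H_2 = 0.

We work with the vertex ordering a < b < c < d < e < f < g < h < i. The simplices of K, each written with vertices in increasing order, are:

  0-simplices (9): a, b, c, d, e, f, g, h, i
  1-simplices (27): ac, ad, ae, af, ah, ai, bc, be, bf, bg, bh, bi, cd, ce, cg, ch, de, df, dg, di, ef, ei, fg, fh, gh, gi, hi
  2-simplices (18): acd, ace, adf, aei, afh, ahi, bce, bch, bef, bfg, bgi, bhi, cdg, cgh, def, dei, dgi, fgh

giving chain groups C_0 ≅ Z^9, C_1 ≅ Z^27, C_2 ≅ Z^18.

∂_1: C_1 → C_0 is given by ∂[p,q] = [q] − [p].
The 9×27 boundary matrix has rank 8 and Smith normal form diag(1,1,1,1,1,1,1,1).

Boundary ∂_2: C_2 → C_1 maps a triangle to the signed sum of its edges. For instance
  ∂adf = df − af + ad,
  ∂cdg = dg − cg + cd.
As a 27×18 matrix over Z this has rank 18, with invariant factors (1,1,1,1,1,1,1,1,1,1,1,1,1,1,1,1,1,2).

Now H_k = ker ∂_k / im ∂_{k+1}, so:

  H_0: rank C_0 − rank ∂_1 = 9 − 8 = 1, and the invariant factors of ∂_1 are all 1, so H_0 ≅ Z.
  H_1: rank ker ∂_1 − rank ∂_2 = (27 − 8) − 18 = 1, and ∂_2 has invariant factor 2 > 1, so H_1 ≅ Z × Z/2.
  H_2: rank ker ∂_2 − rank ∂_3 = (18 − 18) − 0 = 0, and there is no ∂_3, so H_2 ≅ 0.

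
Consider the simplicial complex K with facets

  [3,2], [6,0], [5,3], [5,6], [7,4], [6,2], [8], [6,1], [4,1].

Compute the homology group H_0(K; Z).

H_0 = Z^2.

Take the total order 0 < 1 < 2 < 3 < 4 < 5 < 6 < 7 < 8 on the vertex set. Then K (dimension 1) consists of the simplices:

  0-simplices (9): [0], [1], [2], [3], [4], [5], [6], [7], [8]
  1-simplices (8): [0,6], [1,4], [1,6], [2,3], [2,6], [3,5], [4,7], [5,6]

so the chain groups are C_0 ≅ Z^9, C_1 ≅ Z^8.

Boundary ∂_1: C_1 → C_0 is given by ∂[p,q] = [q] − [p].
The 9×8 boundary matrix has rank 7 and Smith normal form diag(1,1,1,1,1,1,1).

Computing H_k = (kernel of ∂_k) / (image of ∂_{k+1}):

  H_0: rank C_0 − rank ∂_1 = 9 − 7 = 2, and the invariant factors of ∂_1 are all 1, so H_0 ≅ Z^2.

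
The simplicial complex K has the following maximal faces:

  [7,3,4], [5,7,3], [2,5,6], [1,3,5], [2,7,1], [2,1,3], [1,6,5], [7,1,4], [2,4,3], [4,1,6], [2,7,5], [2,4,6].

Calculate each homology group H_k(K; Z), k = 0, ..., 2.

Order the vertices as 1 < 2 < 3 < 4 < 5 < 6 < 7. Listing each simplex with vertices in this order, K has dimension 2 with simplices:

  0-simplices (7): [1], [2], [3], [4], [5], [6], [7]
  1-simplices (18): [1,2], [1,3], [1,4], [1,5], [1,6], [1,7], [2,3], [2,4], [2,5], [2,6], [2,7], [3,4], [3,5], [3,7], [4,6], [4,7], [5,6], [5,7]
  2-simplices (12): [1,2,3], [1,2,7], [1,3,5], [1,4,6], [1,4,7], [1,5,6], [2,3,4], [2,4,6], [2,5,6], [2,5,7], [3,4,7], [3,5,7]

Hence C_0 ≅ Z^7, C_1 ≅ Z^18, C_2 ≅ Z^12.

Boundary ∂_1: C_1 → C_0 sends each edge [p,q] (with p < q) to q − p. For instance
  ∂[1,6] = [6] − [1].
The 7×18 boundary matrix has rank 6 and Smith normal form diag(1,1,1,1,1,1).

∂_2: C_2 → C_1 maps a triangle to the signed sum of its edges. For instance
  ∂[1,3,5] = [3,5] − [1,5] + [1,3],
  ∂[3,4,7] = [4,7] − [3,7] + [3,4].
As a 18×12 matrix over Z this has rank 12, with invariant factors (1,1,1,1,1,1,1,1,1,1,1,2).

Computing H_k = (kernel of ∂_k) / (image of ∂_{k+1}):

  H_0: rank C_0 − rank ∂_1 = 7 − 6 = 1, and the invariant factors of ∂_1 are all 1, so H_0 ≅ Z.
  H_1: rank ker ∂_1 − rank ∂_2 = (18 − 6) − 12 = 0, and ∂_2 has invariant factor 2 > 1, so H_1 ≅ Z_2.
  H_2: rank ker ∂_2 − rank ∂_3 = (12 − 12) − 0 = 0, and there is no ∂_3, so H_2 ≅ 0.

As a check, the Euler characteristic is 7 − 18 + 12 = 1, which agrees with 1 − 0 + 0 = 1.
(K is a triangulation of the real projective plane RP^2.)

H_0 = Z,  H_1 = Z_2,  H_2 = 0.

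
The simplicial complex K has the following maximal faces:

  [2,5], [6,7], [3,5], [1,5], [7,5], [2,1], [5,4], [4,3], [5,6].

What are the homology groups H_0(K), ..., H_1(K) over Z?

Take the total order 1 < 2 < 3 < 4 < 5 < 6 < 7 on the vertex set. Then K (dimension 1) consists of the simplices:

  0-simplices (7): [1], [2], [3], [4], [5], [6], [7]
  1-simplices (9): [1,2], [1,5], [2,5], [3,4], [3,5], [4,5], [5,6], [5,7], [6,7]

Hence C_0 ≅ Z^7, C_1 ≅ Z^9.

Boundary ∂_1: C_1 → C_0 sends each edge [p,q] (with p < q) to q − p. For instance
  ∂[5,7] = [7] − [5].
The 7×9 boundary matrix has rank 6 and Smith normal form diag(1,1,1,1,1,1).

Reading off H_k = ker ∂_k / im ∂_{k+1}:

  H_0: rank C_0 − rank ∂_1 = 7 − 6 = 1, and the invariant factors of ∂_1 are all 1, so H_0 = Z.
  H_1: rank ker ∂_1 − rank ∂_2 = (9 − 6) − 0 = 3, and there is no ∂_2, so H_1 = Z^3.

(K is a triangulation of a wedge of 3 circles.)

H_0 ≅ Z,  H_1 ≅ Z^3.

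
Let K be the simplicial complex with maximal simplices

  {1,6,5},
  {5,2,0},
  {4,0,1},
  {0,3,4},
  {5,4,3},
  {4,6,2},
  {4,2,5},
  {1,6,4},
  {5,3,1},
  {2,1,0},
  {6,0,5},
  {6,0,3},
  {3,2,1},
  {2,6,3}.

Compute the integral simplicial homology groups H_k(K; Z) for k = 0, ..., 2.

We work with the vertex ordering 0 < 1 < 2 < 3 < 4 < 5 < 6. The simplices of K, each written with vertices in increasing order, are:

  0-simplices (7): [0], [1], [2], [3], [4], [5], [6]
  1-simplices (21): [0,1], [0,2], [0,3], [0,4], [0,5], [0,6], [1,2], [1,3], [1,4], [1,5], [1,6], [2,3], [2,4], [2,5], [2,6], [3,4], [3,5], [3,6], [4,5], [4,6], [5,6]
  2-simplices (14): [0,1,2], [0,1,4], [0,2,5], [0,3,4], [0,3,6], [0,5,6], [1,2,3], [1,3,5], [1,4,6], [1,5,6], [2,3,6], [2,4,5], [2,4,6], [3,4,5]

Hence C_0 ≅ Z^7, C_1 ≅ Z^21, C_2 ≅ Z^14.

The boundary map ∂_1: C_1 → C_0 is given by ∂[p,q] = [q] − [p]. For instance
  ∂[0,1] = [1] − [0].
The 7×21 boundary matrix has rank 6 and Smith normal form diag(1,1,1,1,1,1).

Boundary ∂_2: C_2 → C_1 sends each 2-simplex [p,q,r] to [q,r] − [p,r] + [p,q]. For instance
  ∂[0,3,4] = [3,4] − [0,4] + [0,3],
  ∂[2,4,6] = [4,6] − [2,6] + [2,4].
This gives a 21×14 integer matrix of rank 13; reducing to Smith normal form yields diagonal entries (1,1,1,1,1,1,1,1,1,1,1,1,1).

From H_k ≅ ker(∂_k) / im(∂_{k+1}) we obtain:

  H_0: rank C_0 − rank ∂_1 = 7 − 6 = 1, and the invariant factors of ∂_1 are all 1, so H_0 = Z.
  H_1: rank ker ∂_1 − rank ∂_2 = (21 − 6) − 13 = 2, and the invariant factors of ∂_2 are all 1, so H_1 = Z^2.
  H_2: rank ker ∂_2 − rank ∂_3 = (14 − 13) − 0 = 1, and there is no ∂_3, so H_2 = Z.

As a check, the Euler characteristic is 7 − 21 + 14 = 0, which agrees with 1 − 2 + 1 = 0.

H_0 = Z,  H_1 = Z^2,  H_2 = Z.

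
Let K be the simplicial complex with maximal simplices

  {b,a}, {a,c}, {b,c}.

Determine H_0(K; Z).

H_0 ≅ Z.

Fix the vertex order a < b < c and write every simplex with vertices in increasing order. Then dim K = 1 and the simplices of K are:

  0-simplices (3): a, b, c
  1-simplices (3): ab, ac, bc

giving chain groups C_0 ≅ Z^3, C_1 ≅ Z^3.

The boundary map ∂_1: C_1 → C_0 sends each edge [p,q] (with p < q) to q − p. For instance
  ∂ac = c − a.
The resulting 3×3 matrix has rank 2, and its Smith normal form has invariant factors (1,1).

Computing H_k = (kernel of ∂_k) / (image of ∂_{k+1}):

  H_0: rank C_0 − rank ∂_1 = 3 − 2 = 1, and the invariant factors of ∂_1 are all 1, so H_0 ≅ Z.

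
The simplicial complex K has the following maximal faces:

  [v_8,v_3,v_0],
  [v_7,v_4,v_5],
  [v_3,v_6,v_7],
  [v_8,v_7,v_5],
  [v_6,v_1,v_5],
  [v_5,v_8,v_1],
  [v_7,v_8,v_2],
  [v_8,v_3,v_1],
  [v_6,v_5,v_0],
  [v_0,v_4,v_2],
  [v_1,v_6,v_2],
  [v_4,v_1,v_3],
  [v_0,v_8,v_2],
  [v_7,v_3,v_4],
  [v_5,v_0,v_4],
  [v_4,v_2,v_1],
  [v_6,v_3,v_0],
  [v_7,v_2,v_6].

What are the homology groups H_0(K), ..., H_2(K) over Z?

H_0 ≅ Z,  H_1 ≅ Z^2,  H_2 ≅ Z.

We work with the vertex ordering v_0 < v_1 < v_2 < v_3 < v_4 < v_5 < v_6 < v_7 < v_8. The simplices of K, each written with vertices in increasing order, are:

  0-simplices (9): [v_0], [v_1], [v_2], [v_3], [v_4], [v_5], [v_6], [v_7], [v_8]
  1-simplices (27): (27 of them)
  2-simplices (18): (18 of them)

giving chain groups C_0 ≅ Z^9, C_1 ≅ Z^27, C_2 ≅ Z^18.

Boundary ∂_1: C_1 → C_0 maps an edge to its endpoints' difference, ∂[p,q] = q − p. For instance
  ∂[v_5,v_6] = [v_6] − [v_5].
As a 9×27 matrix over Z this has rank 8, with invariant factors (1,1,1,1,1,1,1,1).

Boundary ∂_2: C_2 → C_1 maps a triangle to the signed sum of its edges. For instance
  ∂[v_0,v_2,v_8] = [v_2,v_8] − [v_0,v_8] + [v_0,v_2],
  ∂[v_0,v_4,v_5] = [v_4,v_5] − [v_0,v_5] + [v_0,v_4].
This gives a 27×18 integer matrix of rank 17; reducing to Smith normal form yields diagonal entries (1,1,1,1,1,1,1,1,1,1,1,1,1,1,1,1,1).

From H_k ≅ ker(∂_k) / im(∂_{k+1}) we obtain:

  H_0: rank C_0 − rank ∂_1 = 9 − 8 = 1, and the invariant factors of ∂_1 are all 1, so H_0 = Z.
  H_1: rank ker ∂_1 − rank ∂_2 = (27 − 8) − 17 = 2, and the invariant factors of ∂_2 are all 1, so H_1 = Z^2.
  H_2: rank ker ∂_2 − rank ∂_3 = (18 − 17) − 0 = 1, and there is no ∂_3, so H_2 = Z.

(K is a triangulation of the torus T^2.)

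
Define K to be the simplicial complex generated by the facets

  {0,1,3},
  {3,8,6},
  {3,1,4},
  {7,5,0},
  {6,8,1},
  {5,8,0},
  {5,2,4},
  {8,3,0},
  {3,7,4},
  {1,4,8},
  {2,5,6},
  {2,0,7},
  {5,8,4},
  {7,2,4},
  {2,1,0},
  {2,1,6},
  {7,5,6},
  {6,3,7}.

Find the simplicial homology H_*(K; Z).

H_0 = Z,  H_1 = Z ⊕ Z/2,  H_2 = 0.

Take the total order 0 < 1 < 2 < 3 < 4 < 5 < 6 < 7 < 8 on the vertex set. Then K (dimension 2) consists of the simplices:

  0-simplices (9): [0], [1], [2], [3], [4], [5], [6], [7], [8]
  1-simplices (27): (27 of them)
  2-simplices (18): [0,1,2], [0,1,3], [0,2,7], [0,3,8], [0,5,7], [0,5,8], [1,2,6], [1,3,4], [1,4,8], [1,6,8], [2,4,5], [2,4,7], [2,5,6], [3,4,7], [3,6,7], [3,6,8], [4,5,8], [5,6,7]

giving chain groups C_0 ≅ Z^9, C_1 ≅ Z^27, C_2 ≅ Z^18.

Boundary ∂_1: C_1 → C_0 sends each edge [p,q] (with p < q) to q − p.
The 9×27 boundary matrix has rank 8 and Smith normal form diag(1,1,1,1,1,1,1,1).

The boundary map ∂_2: C_2 → C_1 acts by ∂[p,q,r] = [q,r] − [p,r] + [p,q]. For instance
  ∂[3,4,7] = [4,7] − [3,7] + [3,4],
  ∂[2,5,6] = [5,6] − [2,6] + [2,5].
The 27×18 boundary matrix has rank 18 and Smith normal form diag(1,1,1,1,1,1,1,1,1,1,1,1,1,1,1,1,1,2).

From H_k ≅ ker(∂_k) / im(∂_{k+1}) we obtain:

  H_0: rank C_0 − rank ∂_1 = 9 − 8 = 1, and the invariant factors of ∂_1 are all 1, so H_0 = Z.
  H_1: rank ker ∂_1 − rank ∂_2 = (27 − 8) − 18 = 1, and ∂_2 has invariant factor 2 > 1, so H_1 = Z ⊕ Z/2.
  H_2: rank ker ∂_2 − rank ∂_3 = (18 − 18) − 0 = 0, and there is no ∂_3, so H_2 = 0.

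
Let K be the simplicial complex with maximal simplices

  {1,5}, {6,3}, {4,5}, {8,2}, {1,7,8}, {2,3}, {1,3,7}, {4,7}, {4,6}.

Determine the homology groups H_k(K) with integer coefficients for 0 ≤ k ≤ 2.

Fix the vertex order 1 < 2 < 3 < 4 < 5 < 6 < 7 < 8 and write every simplex with vertices in increasing order. Then dim K = 2 and the simplices of K are:

  0-simplices (8): [1], [2], [3], [4], [5], [6], [7], [8]
  1-simplices (12): [1,3], [1,5], [1,7], [1,8], [2,3], [2,8], [3,6], [3,7], [4,5], [4,6], [4,7], [7,8]
  2-simplices (2): [1,3,7], [1,7,8]

giving chain groups C_0 ≅ Z^8, C_1 ≅ Z^12, C_2 ≅ Z^2.

Boundary ∂_1: C_1 → C_0 maps an edge to its endpoints' difference, ∂[p,q] = q − p. For instance
  ∂[1,7] = [7] − [1].
As a 8×12 matrix over Z this has rank 7, with invariant factors (1,1,1,1,1,1,1).

The boundary map ∂_2: C_2 → C_1 maps a triangle to the signed sum of its edges. For instance
  ∂[1,3,7] = [3,7] − [1,7] + [1,3],
  ∂[1,7,8] = [7,8] − [1,8] + [1,7].
As a 12×2 matrix over Z this has rank 2, with invariant factors (1,1).

Computing H_k = (kernel of ∂_k) / (image of ∂_{k+1}):

  H_0: rank C_0 − rank ∂_1 = 8 − 7 = 1, and the invariant factors of ∂_1 are all 1, so H_0 = Z.
  H_1: rank ker ∂_1 − rank ∂_2 = (12 − 7) − 2 = 3, and the invariant factors of ∂_2 are all 1, so H_1 = Z^3.
  H_2: rank ker ∂_2 − rank ∂_3 = (2 − 2) − 0 = 0, and there is no ∂_3, so H_2 = 0.

As a check, the Euler characteristic is 8 − 12 + 2 = -2, which agrees with 1 − 3 + 0 = -2.

H_0 ≅ Z,  H_1 ≅ Z^3,  H_2 = 0.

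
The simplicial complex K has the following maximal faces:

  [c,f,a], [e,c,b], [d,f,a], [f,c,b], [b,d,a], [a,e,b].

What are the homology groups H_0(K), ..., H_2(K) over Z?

H_0 ≅ Z,  H_1 ≅ Z,  H_2 = 0.

We work with the vertex ordering a < b < c < d < e < f. The simplices of K, each written with vertices in increasing order, are:

  0-simplices (6): a, b, c, d, e, f
  1-simplices (12): ab, ac, ad, ae, af, bc, bd, be, bf, ce, cf, df
  2-simplices (6): abd, abe, acf, adf, bce, bcf

giving chain groups C_0 ≅ Z^6, C_1 ≅ Z^12, C_2 ≅ Z^6.

The boundary map ∂_1: C_1 → C_0 sends each edge [p,q] (with p < q) to q − p. For instance
  ∂ce = e − c.
The 6×12 boundary matrix has rank 5 and Smith normal form diag(1,1,1,1,1).

The boundary map ∂_2: C_2 → C_1 sends each 2-simplex [p,q,r] to [q,r] − [p,r] + [p,q]. For instance
  ∂adf = df − af + ad,
  ∂acf = cf − af + ac.
The 12×6 boundary matrix has rank 6 and Smith normal form diag(1,1,1,1,1,1).

Computing H_k = (kernel of ∂_k) / (image of ∂_{k+1}):

  H_0: rank C_0 − rank ∂_1 = 6 − 5 = 1, and the invariant factors of ∂_1 are all 1, so H_0 = Z.
  H_1: rank ker ∂_1 − rank ∂_2 = (12 − 5) − 6 = 1, and the invariant factors of ∂_2 are all 1, so H_1 = Z.
  H_2: rank ker ∂_2 − rank ∂_3 = (6 − 6) − 0 = 0, and there is no ∂_3, so H_2 = 0.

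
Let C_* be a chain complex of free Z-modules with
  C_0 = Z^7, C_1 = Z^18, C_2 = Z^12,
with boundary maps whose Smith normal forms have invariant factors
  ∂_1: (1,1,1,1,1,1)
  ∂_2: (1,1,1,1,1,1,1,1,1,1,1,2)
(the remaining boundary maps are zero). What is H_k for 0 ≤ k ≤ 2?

H_0 = Z,  H_1 = Z/2,  H_2 = 0.

H_0: b_0 = 7 − 0 − 6 = 1; torsion from ∂_1 factors > 1: none. So H_0 = Z.
H_1: b_1 = 18 − 6 − 12 = 0; torsion from ∂_2 factors > 1: [2]. So H_1 = Z/2.
H_2: b_2 = 12 − 12 − 0 = 0; torsion from ∂_3 factors > 1: none. So H_2 = 0.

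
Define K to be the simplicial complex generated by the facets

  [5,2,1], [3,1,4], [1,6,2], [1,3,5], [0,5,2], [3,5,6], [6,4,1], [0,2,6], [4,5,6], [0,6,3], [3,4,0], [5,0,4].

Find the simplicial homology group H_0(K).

H_0 ≅ Z.

We work with the vertex ordering 0 < 1 < 2 < 3 < 4 < 5 < 6. The simplices of K, each written with vertices in increasing order, are:

  0-simplices (7): [0], [1], [2], [3], [4], [5], [6]
  1-simplices (18): [0,2], [0,3], [0,4], [0,5], [0,6], [1,2], [1,3], [1,4], [1,5], [1,6], [2,5], [2,6], [3,4], [3,5], [3,6], [4,5], [4,6], [5,6]
  2-simplices (12): [0,2,5], [0,2,6], [0,3,4], [0,3,6], [0,4,5], [1,2,5], [1,2,6], [1,3,4], [1,3,5], [1,4,6], [3,5,6], [4,5,6]

so the chain groups are C_0 ≅ Z^7, C_1 ≅ Z^18, C_2 ≅ Z^12.

Boundary ∂_1: C_1 → C_0 maps an edge to its endpoints' difference, ∂[p,q] = q − p.
This gives a 7×18 integer matrix of rank 6; reducing to Smith normal form yields diagonal entries (1,1,1,1,1,1).

∂_2: C_2 → C_1 acts by ∂[p,q,r] = [q,r] − [p,r] + [p,q]. For instance
  ∂[4,5,6] = [5,6] − [4,6] + [4,5],
  ∂[1,3,4] = [3,4] − [1,4] + [1,3].
The 18×12 boundary matrix has rank 12 and Smith normal form diag(1,1,1,1,1,1,1,1,1,1,1,2).

From H_k ≅ ker(∂_k) / im(∂_{k+1}) we obtain:

  H_0: rank C_0 − rank ∂_1 = 7 − 6 = 1, and the invariant factors of ∂_1 are all 1, so H_0 = Z.

(K is a triangulation of the real projective plane RP^2.)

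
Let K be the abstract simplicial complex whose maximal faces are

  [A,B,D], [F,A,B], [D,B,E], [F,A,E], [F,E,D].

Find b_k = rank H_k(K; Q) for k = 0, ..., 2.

Fix the vertex order A < B < D < E < F and write every simplex with vertices in increasing order. Then dim K = 2 and the simplices of K are:

  0-simplices (5): A, B, D, E, F
  1-simplices (10): AB, AD, AE, AF, BD, BE, BF, DE, DF, EF
  2-simplices (5): ABD, ABF, AEF, BDE, DEF

giving chain groups C_0 ≅ Z^5, C_1 ≅ Z^10, C_2 ≅ Z^5.

Boundary ∂_1: C_1 → C_0 maps an edge to its endpoints' difference, ∂[p,q] = q − p.
The resulting 5×10 matrix has rank 4, and its Smith normal form has invariant factors (1,1,1,1).

The boundary map ∂_2: C_2 → C_1 acts by ∂[p,q,r] = [q,r] − [p,r] + [p,q]. For instance
  ∂AEF = EF − AF + AE,
  ∂ABF = BF − AF + AB.
This gives a 10×5 integer matrix of rank 5; reducing to Smith normal form yields diagonal entries (1,1,1,1,1).

Reading off H_k = ker ∂_k / im ∂_{k+1}:

  H_0: rank C_0 − rank ∂_1 = 5 − 4 = 1, and the invariant factors of ∂_1 are all 1, so H_0 ≅ Z.
  H_1: rank ker ∂_1 − rank ∂_2 = (10 − 4) − 5 = 1, and the invariant factors of ∂_2 are all 1, so H_1 ≅ Z.
  H_2: rank ker ∂_2 − rank ∂_3 = (5 − 5) − 0 = 0, and there is no ∂_3, so H_2 ≅ 0.

As a check, the Euler characteristic is 5 − 10 + 5 = 0, which agrees with 1 − 1 + 0 = 0.

Hence the Betti numbers are b_0 = 1, b_1 = 1, b_2 = 0.

b_0 = 1, b_1 = 1, b_2 = 0.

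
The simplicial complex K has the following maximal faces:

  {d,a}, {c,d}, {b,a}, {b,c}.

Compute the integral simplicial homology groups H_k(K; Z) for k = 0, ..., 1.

Fix the vertex order a < b < c < d and write every simplex with vertices in increasing order. Then dim K = 1 and the simplices of K are:

  0-simplices (4): a, b, c, d
  1-simplices (4): ab, ad, bc, cd

Hence C_0 ≅ Z^4, C_1 ≅ Z^4.

The boundary map ∂_1: C_1 → C_0 maps an edge to its endpoints' difference, ∂[p,q] = q − p. For instance
  ∂bc = c − b.
The 4×4 boundary matrix has rank 3 and Smith normal form diag(1,1,1).

Now H_k = ker ∂_k / im ∂_{k+1}, so:

  H_0: rank C_0 − rank ∂_1 = 4 − 3 = 1, and the invariant factors of ∂_1 are all 1, so H_0 ≅ Z.
  H_1: rank ker ∂_1 − rank ∂_2 = (4 − 3) − 0 = 1, and there is no ∂_2, so H_1 ≅ Z.

As a check, the Euler characteristic is 4 − 4 = 0, which agrees with 1 − 1 = 0.

H_0 = Z,  H_1 = Z.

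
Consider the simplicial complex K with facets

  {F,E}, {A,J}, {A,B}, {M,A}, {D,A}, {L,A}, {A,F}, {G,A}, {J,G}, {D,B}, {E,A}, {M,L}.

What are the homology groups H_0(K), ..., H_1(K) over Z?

Take the total order A < B < D < E < F < G < J < L < M on the vertex set. Then K (dimension 1) consists of the simplices:

  0-simplices (9): A, B, D, E, F, G, J, L, M
  1-simplices (12): AB, AD, AE, AF, AG, AJ, AL, AM, BD, EF, GJ, LM

Hence C_0 ≅ Z^9, C_1 ≅ Z^12.

The boundary map ∂_1: C_1 → C_0 is given by ∂[p,q] = [q] − [p]. For instance
  ∂AM = M − A.
The 9×12 boundary matrix has rank 8 and Smith normal form diag(1,1,1,1,1,1,1,1).

Computing H_k = (kernel of ∂_k) / (image of ∂_{k+1}):

  H_0: rank C_0 − rank ∂_1 = 9 − 8 = 1, and the invariant factors of ∂_1 are all 1, so H_0 ≅ Z.
  H_1: rank ker ∂_1 − rank ∂_2 = (12 − 8) − 0 = 4, and there is no ∂_2, so H_1 ≅ Z^4.

H_0 ≅ Z,  H_1 ≅ Z^4.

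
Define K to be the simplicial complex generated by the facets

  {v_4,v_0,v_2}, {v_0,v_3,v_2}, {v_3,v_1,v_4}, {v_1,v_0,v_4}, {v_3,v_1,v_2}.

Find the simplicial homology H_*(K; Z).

K has 5 vertices, 10 edges, 5 triangles.
rank ∂_0 = 0, rank ∂_1 = 4 ⇒ b_0 = 5 − 0 − 4 = 1; all invariant factors of ∂_1 are 1 so no torsion. So H_0 = Z.
rank ∂_1 = 4, rank ∂_2 = 5 ⇒ b_1 = 10 − 4 − 5 = 1; all invariant factors of ∂_2 are 1 so no torsion. So H_1 = Z.
rank ∂_2 = 5, rank ∂_3 = 0 ⇒ b_2 = 5 − 5 − 0 = 0. So H_2 = 0.

H_0 = Z,  H_1 = Z,  H_2 = 0.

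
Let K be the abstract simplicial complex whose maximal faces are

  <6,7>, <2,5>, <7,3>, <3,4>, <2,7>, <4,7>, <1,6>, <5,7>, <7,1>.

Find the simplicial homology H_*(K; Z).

H_0 = Z,  H_1 = Z^3.

Take the total order 1 < 2 < 3 < 4 < 5 < 6 < 7 on the vertex set. Then K (dimension 1) consists of the simplices:

  0-simplices (7): [1], [2], [3], [4], [5], [6], [7]
  1-simplices (9): [1,6], [1,7], [2,5], [2,7], [3,4], [3,7], [4,7], [5,7], [6,7]

giving chain groups C_0 ≅ Z^7, C_1 ≅ Z^9.

Boundary ∂_1: C_1 → C_0 sends each edge [p,q] (with p < q) to q − p. For instance
  ∂[1,7] = [7] − [1].
As a 7×9 matrix over Z this has rank 6, with invariant factors (1,1,1,1,1,1).

Reading off H_k = ker ∂_k / im ∂_{k+1}:

  H_0: rank C_0 − rank ∂_1 = 7 − 6 = 1, and the invariant factors of ∂_1 are all 1, so H_0 = Z.
  H_1: rank ker ∂_1 − rank ∂_2 = (9 − 6) − 0 = 3, and there is no ∂_2, so H_1 = Z^3.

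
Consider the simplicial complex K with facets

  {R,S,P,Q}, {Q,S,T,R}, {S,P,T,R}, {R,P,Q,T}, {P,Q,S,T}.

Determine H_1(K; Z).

Fix the vertex order P < Q < R < S < T and write every simplex with vertices in increasing order. Then dim K = 3 and the simplices of K are:

  0-simplices (5): P, Q, R, S, T
  1-simplices (10): PQ, PR, PS, PT, QR, QS, QT, RS, RT, ST
  2-simplices (10): PQR, PQS, PQT, PRS, PRT, PST, QRS, QRT, QST, RST
  3-simplices (5): PQRS, PQRT, PQST, PRST, QRST

Hence C_0 ≅ Z^5, C_1 ≅ Z^10, C_2 ≅ Z^10, C_3 ≅ Z^5.

The boundary map ∂_1: C_1 → C_0 maps an edge to its endpoints' difference, ∂[p,q] = q − p.
As a 5×10 matrix over Z this has rank 4, with invariant factors (1,1,1,1).

Boundary ∂_2: C_2 → C_1 sends each 2-simplex [p,q,r] to [q,r] − [p,r] + [p,q]. For instance
  ∂PQT = QT − PT + PQ,
  ∂QRT = RT − QT + QR.
The resulting 10×10 matrix has rank 6, and its Smith normal form has invariant factors (1,1,1,1,1,1).

∂_3: C_3 → C_2 sends each 3-simplex σ to the alternating sum Σ_i (−1)^i (σ with its i-th vertex removed). For instance
  ∂QRST = RST − QST + QRT − QRS,
  ∂PRST = RST − PST + PRT − PRS.
The 10×5 boundary matrix has rank 4 and Smith normal form diag(1,1,1,1).

Now H_k = ker ∂_k / im ∂_{k+1}, so:

  H_1: rank ker ∂_1 − rank ∂_2 = (10 − 4) − 6 = 0, and the invariant factors of ∂_2 are all 1, so H_1 = 0.

H_1 ≅ 0.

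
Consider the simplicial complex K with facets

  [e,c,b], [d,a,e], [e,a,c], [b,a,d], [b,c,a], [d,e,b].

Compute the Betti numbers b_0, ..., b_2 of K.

K has 5 vertices, 9 edges, 6 triangles.
rank ∂_0 = 0, rank ∂_1 = 4 ⇒ b_0 = 5 − 0 − 4 = 1; all invariant factors of ∂_1 are 1 so no torsion. So H_0 ≅ Z.
rank ∂_1 = 4, rank ∂_2 = 5 ⇒ b_1 = 9 − 4 − 5 = 0; all invariant factors of ∂_2 are 1 so no torsion. So H_1 ≅ 0.
rank ∂_2 = 5, rank ∂_3 = 0 ⇒ b_2 = 6 − 5 − 0 = 1. So H_2 ≅ Z.

b_0 = 1, b_1 = 0, b_2 = 1.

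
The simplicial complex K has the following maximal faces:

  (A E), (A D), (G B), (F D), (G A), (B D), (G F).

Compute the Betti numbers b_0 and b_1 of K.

b_0 = 1, b_1 = 2.

We work with the vertex ordering A < B < D < E < F < G. The simplices of K, each written with vertices in increasing order, are:

  0-simplices (6): A, B, D, E, F, G
  1-simplices (7): AD, AE, AG, BD, BG, DF, FG

giving chain groups C_0 ≅ Z^6, C_1 ≅ Z^7.

The boundary map ∂_1: C_1 → C_0 maps an edge to its endpoints' difference, ∂[p,q] = q − p. For instance
  ∂BG = G − B.
The 6×7 boundary matrix has rank 5 and Smith normal form diag(1,1,1,1,1).

From H_k ≅ ker(∂_k) / im(∂_{k+1}) we obtain:

  H_0: rank C_0 − rank ∂_1 = 6 − 5 = 1, and the invariant factors of ∂_1 are all 1, so H_0 = Z.
  H_1: rank ker ∂_1 − rank ∂_2 = (7 − 5) − 0 = 2, and there is no ∂_2, so H_1 = Z^2.

Hence the Betti numbers are b_0 = 1, b_1 = 2.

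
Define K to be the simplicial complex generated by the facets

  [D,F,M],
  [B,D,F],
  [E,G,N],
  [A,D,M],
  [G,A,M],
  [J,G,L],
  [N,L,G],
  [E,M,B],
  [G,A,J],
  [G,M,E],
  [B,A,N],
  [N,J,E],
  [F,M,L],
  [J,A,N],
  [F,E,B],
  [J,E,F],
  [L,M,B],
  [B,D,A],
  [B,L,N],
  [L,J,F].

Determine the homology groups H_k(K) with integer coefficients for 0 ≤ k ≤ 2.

H_0 = Z,  H_1 = Z ⊕ Z/2,  H_2 = 0.

Take the total order A < B < D < E < F < G < J < L < M < N on the vertex set. Then K (dimension 2) consists of the simplices:

  0-simplices (10): A, B, D, E, F, G, J, L, M, N
  1-simplices (30): AB, AD, AG, AJ, AM, AN, BD, BE, BF, BL, BM, BN, DF, DM, EF, EG, EJ, EM, EN, FJ, FL, FM, GJ, GL, GM, GN, JL, JN, LM, LN
  2-simplices (20): ABD, ABN, ADM, AGJ, AGM, AJN, BDF, BEF, BEM, BLM, BLN, DFM, EFJ, EGM, EGN, EJN, FJL, FLM, GJL, GLN

Hence C_0 ≅ Z^10, C_1 ≅ Z^30, C_2 ≅ Z^20.

The boundary map ∂_1: C_1 → C_0 is given by ∂[p,q] = [q] − [p].
As a 10×30 matrix over Z this has rank 9, with invariant factors (1,1,1,1,1,1,1,1,1).

∂_2: C_2 → C_1 sends each 2-simplex [p,q,r] to [q,r] − [p,r] + [p,q]. For instance
  ∂BEF = EF − BF + BE,
  ∂AGM = GM − AM + AG.
The resulting 30×20 matrix has rank 20, and its Smith normal form has invariant factors (1,1,1,1,1,1,1,1,1,1,1,1,1,1,1,1,1,1,1,2).

From H_k ≅ ker(∂_k) / im(∂_{k+1}) we obtain:

  H_0: rank C_0 − rank ∂_1 = 10 − 9 = 1, and the invariant factors of ∂_1 are all 1, so H_0 = Z.
  H_1: rank ker ∂_1 − rank ∂_2 = (30 − 9) − 20 = 1, and ∂_2 has invariant factor 2 > 1, so H_1 = Z ⊕ Z/2.
  H_2: rank ker ∂_2 − rank ∂_3 = (20 − 20) − 0 = 0, and there is no ∂_3, so H_2 = 0.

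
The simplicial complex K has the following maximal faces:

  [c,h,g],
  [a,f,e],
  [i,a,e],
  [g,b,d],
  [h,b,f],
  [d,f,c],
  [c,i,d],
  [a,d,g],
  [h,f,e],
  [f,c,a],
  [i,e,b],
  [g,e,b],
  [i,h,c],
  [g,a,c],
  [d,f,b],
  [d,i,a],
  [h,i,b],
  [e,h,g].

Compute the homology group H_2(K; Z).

H_2 = 0.

We work with the vertex ordering a < b < c < d < e < f < g < h < i. The simplices of K, each written with vertices in increasing order, are:

  0-simplices (9): a, b, c, d, e, f, g, h, i
  1-simplices (27): ac, ad, ae, af, ag, ai, bd, be, bf, bg, bh, bi, cd, cf, cg, ch, ci, df, dg, di, ef, eg, eh, ei, fh, gh, hi
  2-simplices (18): acf, acg, adg, adi, aef, aei, bdf, bdg, beg, bei, bfh, bhi, cdf, cdi, cgh, chi, efh, egh

Hence C_0 ≅ Z^9, C_1 ≅ Z^27, C_2 ≅ Z^18.

Boundary ∂_1: C_1 → C_0 maps an edge to its endpoints' difference, ∂[p,q] = q − p. For instance
  ∂cg = g − c.
The 9×27 boundary matrix has rank 8 and Smith normal form diag(1,1,1,1,1,1,1,1).

The boundary map ∂_2: C_2 → C_1 sends each 2-simplex [p,q,r] to [q,r] − [p,r] + [p,q]. For instance
  ∂bei = ei − bi + be,
  ∂cgh = gh − ch + cg.
This gives a 27×18 integer matrix of rank 18; reducing to Smith normal form yields diagonal entries (1,1,1,1,1,1,1,1,1,1,1,1,1,1,1,1,1,2).

Reading off H_k = ker ∂_k / im ∂_{k+1}:

  H_2: rank ker ∂_2 − rank ∂_3 = (18 − 18) − 0 = 0, and there is no ∂_3, so H_2 = 0.

(K is a triangulation of the Klein bottle.)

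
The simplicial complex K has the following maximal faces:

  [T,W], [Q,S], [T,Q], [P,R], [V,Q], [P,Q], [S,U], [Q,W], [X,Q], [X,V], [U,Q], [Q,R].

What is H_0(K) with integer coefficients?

H_0 ≅ Z.

Fix the vertex order P < Q < R < S < T < U < V < W < X and write every simplex with vertices in increasing order. Then dim K = 1 and the simplices of K are:

  0-simplices (9): P, Q, R, S, T, U, V, W, X
  1-simplices (12): PQ, PR, QR, QS, QT, QU, QV, QW, QX, SU, TW, VX

giving chain groups C_0 ≅ Z^9, C_1 ≅ Z^12.

∂_1: C_1 → C_0 is given by ∂[p,q] = [q] − [p].
The 9×12 boundary matrix has rank 8 and Smith normal form diag(1,1,1,1,1,1,1,1).

Reading off H_k = ker ∂_k / im ∂_{k+1}:

  H_0: rank C_0 − rank ∂_1 = 9 − 8 = 1, and the invariant factors of ∂_1 are all 1, so H_0 = Z.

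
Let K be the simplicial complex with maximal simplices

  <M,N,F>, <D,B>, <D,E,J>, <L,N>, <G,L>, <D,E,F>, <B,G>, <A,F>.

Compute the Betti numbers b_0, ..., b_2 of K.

Fix the vertex order A < B < D < E < F < G < J < L < M < N and write every simplex with vertices in increasing order. Then dim K = 2 and the simplices of K are:

  0-simplices (10): A, B, D, E, F, G, J, L, M, N
  1-simplices (13): AF, BD, BG, DE, DF, DJ, EF, EJ, FM, FN, GL, LN, MN
  2-simplices (3): DEF, DEJ, FMN

Hence C_0 ≅ Z^10, C_1 ≅ Z^13, C_2 ≅ Z^3.

The boundary map ∂_1: C_1 → C_0 sends each edge [p,q] (with p < q) to q − p.
As a 10×13 matrix over Z this has rank 9, with invariant factors (1,1,1,1,1,1,1,1,1).

Boundary ∂_2: C_2 → C_1 acts by ∂[p,q,r] = [q,r] − [p,r] + [p,q]. For instance
  ∂FMN = MN − FN + FM,
  ∂DEF = EF − DF + DE.
This gives a 13×3 integer matrix of rank 3; reducing to Smith normal form yields diagonal entries (1,1,1).

Reading off H_k = ker ∂_k / im ∂_{k+1}:

  H_0: rank C_0 − rank ∂_1 = 10 − 9 = 1, and the invariant factors of ∂_1 are all 1, so H_0 = Z.
  H_1: rank ker ∂_1 − rank ∂_2 = (13 − 9) − 3 = 1, and the invariant factors of ∂_2 are all 1, so H_1 = Z.
  H_2: rank ker ∂_2 − rank ∂_3 = (3 − 3) − 0 = 0, and there is no ∂_3, so H_2 = 0.

As a check, the Euler characteristic is 10 − 13 + 3 = 0, which agrees with 1 − 1 + 0 = 0.

Hence the Betti numbers are b_0 = 1, b_1 = 1, b_2 = 0.

b_0 = 1, b_1 = 1, b_2 = 0.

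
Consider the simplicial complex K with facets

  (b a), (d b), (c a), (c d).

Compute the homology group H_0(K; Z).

H_0 ≅ Z.

Order the vertices as a < b < c < d. Listing each simplex with vertices in this order, K has dimension 1 with simplices:

  0-simplices (4): a, b, c, d
  1-simplices (4): ab, ac, bd, cd

so the chain groups are C_0 ≅ Z^4, C_1 ≅ Z^4.

Boundary ∂_1: C_1 → C_0 is given by ∂[p,q] = [q] − [p]. For instance
  ∂ab = b − a.
As a 4×4 matrix over Z this has rank 3, with invariant factors (1,1,1).

Now H_k = ker ∂_k / im ∂_{k+1}, so:

  H_0: rank C_0 − rank ∂_1 = 4 − 3 = 1, and the invariant factors of ∂_1 are all 1, so H_0 = Z.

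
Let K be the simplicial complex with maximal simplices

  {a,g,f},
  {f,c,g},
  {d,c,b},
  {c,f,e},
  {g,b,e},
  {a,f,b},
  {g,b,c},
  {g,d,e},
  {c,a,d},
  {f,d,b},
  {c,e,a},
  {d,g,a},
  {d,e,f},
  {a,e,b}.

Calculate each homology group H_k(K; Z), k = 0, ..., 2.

H_0 ≅ Z,  H_1 ≅ Z^2,  H_2 ≅ Z.

K has 7 vertices, 21 edges, 14 triangles.
rank ∂_0 = 0, rank ∂_1 = 6 ⇒ b_0 = 7 − 0 − 6 = 1; all invariant factors of ∂_1 are 1 so no torsion. So H_0 ≅ Z.
rank ∂_1 = 6, rank ∂_2 = 13 ⇒ b_1 = 21 − 6 − 13 = 2; all invariant factors of ∂_2 are 1 so no torsion. So H_1 ≅ Z^2.
rank ∂_2 = 13, rank ∂_3 = 0 ⇒ b_2 = 14 − 13 − 0 = 1. So H_2 ≅ Z.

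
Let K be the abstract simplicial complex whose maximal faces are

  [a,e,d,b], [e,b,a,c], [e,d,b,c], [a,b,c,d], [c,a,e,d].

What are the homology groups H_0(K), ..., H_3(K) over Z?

H_0 ≅ Z,  H_1 = 0,  H_2 = 0,  H_3 ≅ Z.

K has 5 vertices, 10 edges, 10 triangles, 5 3-simplices.
rank ∂_0 = 0, rank ∂_1 = 4 ⇒ b_0 = 5 − 0 − 4 = 1; all invariant factors of ∂_1 are 1 so no torsion. So H_0 = Z.
rank ∂_1 = 4, rank ∂_2 = 6 ⇒ b_1 = 10 − 4 − 6 = 0; all invariant factors of ∂_2 are 1 so no torsion. So H_1 = 0.
rank ∂_2 = 6, rank ∂_3 = 4 ⇒ b_2 = 10 − 6 − 4 = 0; all invariant factors of ∂_3 are 1 so no torsion. So H_2 = 0.
rank ∂_3 = 4, rank ∂_4 = 0 ⇒ b_3 = 5 − 4 − 0 = 1. So H_3 = Z.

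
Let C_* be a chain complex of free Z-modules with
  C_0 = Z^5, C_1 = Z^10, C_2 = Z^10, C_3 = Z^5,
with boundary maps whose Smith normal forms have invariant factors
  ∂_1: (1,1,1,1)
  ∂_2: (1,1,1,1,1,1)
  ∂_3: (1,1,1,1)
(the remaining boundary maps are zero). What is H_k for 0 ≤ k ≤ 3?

H_0 = Z,  H_1 = 0,  H_2 = 0,  H_3 = Z.

H_0: b_0 = 5 − 0 − 4 = 1; torsion from ∂_1 factors > 1: none. So H_0 = Z.
H_1: b_1 = 10 − 4 − 6 = 0; torsion from ∂_2 factors > 1: none. So H_1 = 0.
H_2: b_2 = 10 − 6 − 4 = 0; torsion from ∂_3 factors > 1: none. So H_2 = 0.
H_3: b_3 = 5 − 4 − 0 = 1; torsion from ∂_4 factors > 1: none. So H_3 = Z.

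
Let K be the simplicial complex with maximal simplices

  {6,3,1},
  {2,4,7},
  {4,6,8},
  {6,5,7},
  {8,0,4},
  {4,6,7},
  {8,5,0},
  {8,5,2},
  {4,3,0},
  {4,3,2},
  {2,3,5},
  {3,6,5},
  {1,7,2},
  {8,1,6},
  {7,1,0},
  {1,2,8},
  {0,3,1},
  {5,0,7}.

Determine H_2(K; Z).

Order the vertices as 0 < 1 < 2 < 3 < 4 < 5 < 6 < 7 < 8. Listing each simplex with vertices in this order, K has dimension 2 with simplices:

  0-simplices (9): [0], [1], [2], [3], [4], [5], [6], [7], [8]
  1-simplices (27): (27 of them)
  2-simplices (18): [0,1,3], [0,1,7], [0,3,4], [0,4,8], [0,5,7], [0,5,8], [1,2,7], [1,2,8], [1,3,6], [1,6,8], [2,3,4], [2,3,5], [2,4,7], [2,5,8], [3,5,6], [4,6,7], [4,6,8], [5,6,7]

giving chain groups C_0 ≅ Z^9, C_1 ≅ Z^27, C_2 ≅ Z^18.

The boundary map ∂_1: C_1 → C_0 maps an edge to its endpoints' difference, ∂[p,q] = q − p. For instance
  ∂[0,4] = [4] − [0].
The resulting 9×27 matrix has rank 8, and its Smith normal form has invariant factors (1,1,1,1,1,1,1,1).

Boundary ∂_2: C_2 → C_1 maps a triangle to the signed sum of its edges. For instance
  ∂[0,1,7] = [1,7] − [0,7] + [0,1],
  ∂[3,5,6] = [5,6] − [3,6] + [3,5].
As a 27×18 matrix over Z this has rank 17, with invariant factors (1,1,1,1,1,1,1,1,1,1,1,1,1,1,1,1,1).

Computing H_k = (kernel of ∂_k) / (image of ∂_{k+1}):

  H_2: rank ker ∂_2 − rank ∂_3 = (18 − 17) − 0 = 1, and there is no ∂_3, so H_2 = Z.

H_2 ≅ Z.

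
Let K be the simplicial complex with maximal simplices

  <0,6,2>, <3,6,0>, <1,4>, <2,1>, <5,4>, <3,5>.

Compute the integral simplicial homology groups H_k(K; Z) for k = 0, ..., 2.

H_0 ≅ Z,  H_1 ≅ Z,  H_2 = 0.

Order the vertices as 0 < 1 < 2 < 3 < 4 < 5 < 6. Listing each simplex with vertices in this order, K has dimension 2 with simplices:

  0-simplices (7): [0], [1], [2], [3], [4], [5], [6]
  1-simplices (9): [0,2], [0,3], [0,6], [1,2], [1,4], [2,6], [3,5], [3,6], [4,5]
  2-simplices (2): [0,2,6], [0,3,6]

giving chain groups C_0 ≅ Z^7, C_1 ≅ Z^9, C_2 ≅ Z^2.

Boundary ∂_1: C_1 → C_0 is given by ∂[p,q] = [q] − [p].
The resulting 7×9 matrix has rank 6, and its Smith normal form has invariant factors (1,1,1,1,1,1).

∂_2: C_2 → C_1 sends each 2-simplex [p,q,r] to [q,r] − [p,r] + [p,q]. For instance
  ∂[0,2,6] = [2,6] − [0,6] + [0,2],
  ∂[0,3,6] = [3,6] − [0,6] + [0,3].
This gives a 9×2 integer matrix of rank 2; reducing to Smith normal form yields diagonal entries (1,1).

Now H_k = ker ∂_k / im ∂_{k+1}, so:

  H_0: rank C_0 − rank ∂_1 = 7 − 6 = 1, and the invariant factors of ∂_1 are all 1, so H_0 = Z.
  H_1: rank ker ∂_1 − rank ∂_2 = (9 − 6) − 2 = 1, and the invariant factors of ∂_2 are all 1, so H_1 = Z.
  H_2: rank ker ∂_2 − rank ∂_3 = (2 − 2) − 0 = 0, and there is no ∂_3, so H_2 = 0.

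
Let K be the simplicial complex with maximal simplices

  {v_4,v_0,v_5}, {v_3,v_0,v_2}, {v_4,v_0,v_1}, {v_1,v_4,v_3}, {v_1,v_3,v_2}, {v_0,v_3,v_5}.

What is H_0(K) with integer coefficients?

H_0 = Z.

We work with the vertex ordering v_0 < v_1 < v_2 < v_3 < v_4 < v_5. The simplices of K, each written with vertices in increasing order, are:

  0-simplices (6): [v_0], [v_1], [v_2], [v_3], [v_4], [v_5]
  1-simplices (12): [v_0,v_1], [v_0,v_2], [v_0,v_3], [v_0,v_4], [v_0,v_5], [v_1,v_2], [v_1,v_3], [v_1,v_4], [v_2,v_3], [v_3,v_4], [v_3,v_5], [v_4,v_5]
  2-simplices (6): [v_0,v_1,v_4], [v_0,v_2,v_3], [v_0,v_3,v_5], [v_0,v_4,v_5], [v_1,v_2,v_3], [v_1,v_3,v_4]

giving chain groups C_0 ≅ Z^6, C_1 ≅ Z^12, C_2 ≅ Z^6.

Boundary ∂_1: C_1 → C_0 maps an edge to its endpoints' difference, ∂[p,q] = q − p. For instance
  ∂[v_0,v_2] = [v_2] − [v_0].
This gives a 6×12 integer matrix of rank 5; reducing to Smith normal form yields diagonal entries (1,1,1,1,1).

Boundary ∂_2: C_2 → C_1 sends each 2-simplex [p,q,r] to [q,r] − [p,r] + [p,q]. For instance
  ∂[v_0,v_2,v_3] = [v_2,v_3] − [v_0,v_3] + [v_0,v_2],
  ∂[v_0,v_3,v_5] = [v_3,v_5] − [v_0,v_5] + [v_0,v_3].
The 12×6 boundary matrix has rank 6 and Smith normal form diag(1,1,1,1,1,1).

From H_k ≅ ker(∂_k) / im(∂_{k+1}) we obtain:

  H_0: rank C_0 − rank ∂_1 = 6 − 5 = 1, and the invariant factors of ∂_1 are all 1, so H_0 ≅ Z.

(K is a triangulation of the cylinder S^1 x I.)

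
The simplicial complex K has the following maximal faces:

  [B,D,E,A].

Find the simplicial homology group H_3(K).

H_3 = 0.

Take the total order A < B < D < E on the vertex set. Then K (dimension 3) consists of the simplices:

  0-simplices (4): A, B, D, E
  1-simplices (6): AB, AD, AE, BD, BE, DE
  2-simplices (4): ABD, ABE, ADE, BDE
  3-simplices (1): ABDE

so the chain groups are C_0 ≅ Z^4, C_1 ≅ Z^6, C_2 ≅ Z^4, C_3 ≅ Z^1.

Boundary ∂_1: C_1 → C_0 is given by ∂[p,q] = [q] − [p]. For instance
  ∂AE = E − A.
This gives a 4×6 integer matrix of rank 3; reducing to Smith normal form yields diagonal entries (1,1,1).

∂_2: C_2 → C_1 acts by ∂[p,q,r] = [q,r] − [p,r] + [p,q]. For instance
  ∂ABD = BD − AD + AB,
  ∂ADE = DE − AE + AD.
The resulting 6×4 matrix has rank 3, and its Smith normal form has invariant factors (1,1,1).

Boundary ∂_3: C_3 → C_2 sends each 3-simplex σ to the alternating sum Σ_i (−1)^i (σ with its i-th vertex removed). For instance
  ∂ABDE = BDE − ADE + ABE − ABD.
As a 4×1 matrix over Z this has rank 1, with invariant factors (1).

Reading off H_k = ker ∂_k / im ∂_{k+1}:

  H_3: rank ker ∂_3 − rank ∂_4 = (1 − 1) − 0 = 0, and there is no ∂_4, so H_3 = 0.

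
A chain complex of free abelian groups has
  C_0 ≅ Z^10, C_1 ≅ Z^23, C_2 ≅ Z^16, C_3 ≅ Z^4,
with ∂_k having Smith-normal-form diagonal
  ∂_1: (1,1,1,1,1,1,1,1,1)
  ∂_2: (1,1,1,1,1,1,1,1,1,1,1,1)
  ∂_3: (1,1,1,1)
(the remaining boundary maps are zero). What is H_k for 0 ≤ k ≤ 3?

H_0 ≅ Z,  H_1 ≅ Z^2,  H_2 = 0,  H_3 = 0.

H_0: b_0 = 10 − 0 − 9 = 1; torsion from ∂_1 factors > 1: none. So H_0 ≅ Z.
H_1: b_1 = 23 − 9 − 12 = 2; torsion from ∂_2 factors > 1: none. So H_1 ≅ Z^2.
H_2: b_2 = 16 − 12 − 4 = 0; torsion from ∂_3 factors > 1: none. So H_2 ≅ 0.
H_3: b_3 = 4 − 4 − 0 = 0; torsion from ∂_4 factors > 1: none. So H_3 ≅ 0.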